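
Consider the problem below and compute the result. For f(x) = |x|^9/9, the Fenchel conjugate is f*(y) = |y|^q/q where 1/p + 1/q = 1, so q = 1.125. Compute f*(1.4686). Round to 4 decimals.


The conjugate exponent q satisfies 1/p + 1/q = 1.
p = 9, so q = 9/(9 - 1) = 1.125
|y|^q = 1.4686^1.125 = 1.5409
f*(1.4686) = 1.5409 / 1.125 = 1.3697


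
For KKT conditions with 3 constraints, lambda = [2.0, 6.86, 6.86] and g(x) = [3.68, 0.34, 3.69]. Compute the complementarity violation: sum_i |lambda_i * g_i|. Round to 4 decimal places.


KKT complementary slackness check:
lambda_1 * g_1 = 2.0 * 3.68 = 7.36
lambda_2 * g_2 = 6.86 * 0.34 = 2.3324
lambda_3 * g_3 = 6.86 * 3.69 = 25.3134
Total violation = 7.36 + 2.3324 + 25.3134 = 35.0058


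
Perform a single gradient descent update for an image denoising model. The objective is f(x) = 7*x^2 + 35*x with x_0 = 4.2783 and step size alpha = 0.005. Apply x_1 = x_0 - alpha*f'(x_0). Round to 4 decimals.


We compute the gradient at x_0 and apply the update.
f'(x) = 14*x + 35
f'(4.2783) = 14*4.2783 + 35 = 94.8962
x_1 = 4.2783 - 0.005*94.8962 = 3.8038


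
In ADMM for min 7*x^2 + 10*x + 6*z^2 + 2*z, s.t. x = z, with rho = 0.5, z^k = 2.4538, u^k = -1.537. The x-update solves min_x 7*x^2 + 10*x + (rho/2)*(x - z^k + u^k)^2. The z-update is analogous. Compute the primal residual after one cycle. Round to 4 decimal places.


ADMM iteration with rho = 0.5, z^k = 2.4538, u^k = -1.537
Step 1: x-update.
Minimize 7*x^2 + 10*x + (0.5/2)*(x - 2.4538 - 1.537)^2
FOC: (2*7 + 0.5)*x = -10 + 0.5*(2.4538 + 1.537)
x^{k+1} = -0.552
Step 2: z-update.
Minimize 6*z^2 + 2*z + (0.5/2)*(-0.552 - z - 1.537)^2
FOC: (2*6 + 0.5)*z = -2 + 0.5*(-0.552 - 1.537)
z^{k+1} = -0.2436
Step 3: u-update.
u^{k+1} = -1.537 - 0.552 + 0.2436 = -1.8455
Step 4: Primal residual = |-0.552 + 0.2436| = 0.3085


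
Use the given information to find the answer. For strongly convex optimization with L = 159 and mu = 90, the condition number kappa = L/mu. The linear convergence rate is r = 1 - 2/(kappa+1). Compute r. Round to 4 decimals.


Step 1: Compute the condition number.
kappa = L/mu = 159/90 = 1.7667
Step 2: Compute the convergence rate.
r = 1 - 2/(kappa + 1) = 1 - 2*mu/(L + mu) = (L - mu)/(L + mu) = 69/249 = 0.2771


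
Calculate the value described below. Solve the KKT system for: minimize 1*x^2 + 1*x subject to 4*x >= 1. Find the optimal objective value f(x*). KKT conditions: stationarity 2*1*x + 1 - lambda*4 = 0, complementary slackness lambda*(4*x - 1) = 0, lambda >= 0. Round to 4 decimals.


Step 1: Try lambda = 0 (constraint inactive).
x_unc = -1/(2*1) = -0.5
Check: 4*-0.5 = -2.0 < 1 -- violated!
Step 2: Constraint must be active: 4*x = 1
x* = 1/4 = 0.25
lambda = (2*1*0.25 + 1)/4 = 0.375
Step 3: Compute optimal value.
f(x*) = 1*0.25^2 + 1*0.25 = 0.3125


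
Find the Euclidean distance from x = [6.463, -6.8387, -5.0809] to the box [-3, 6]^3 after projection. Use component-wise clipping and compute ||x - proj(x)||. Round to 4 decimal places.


Project each component onto [-3, 6].
clip(6.463) = 6.0, clip(-6.8387) = -3.0, clip(-5.0809) = -3.0
Projection = [6.0, -3.0, -3.0]
Squared diffs: [0.2144, 14.7356, 4.3301]
Distance = sqrt(19.2801) = 4.3909


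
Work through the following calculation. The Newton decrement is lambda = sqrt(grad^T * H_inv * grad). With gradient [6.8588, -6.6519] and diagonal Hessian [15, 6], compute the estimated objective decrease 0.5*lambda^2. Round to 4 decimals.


Step 1: H is diagonal, so H^(-1) * g = [0.4573, -1.1087].
Step 2: g^T H^(-1) g = sum_i g_i^2 / H_ii
  = (6.8588)^2/15 + (-6.6519)^2/6
  = 3.1362 + 7.3746 = 10.5108
Step 3: Objective decrease = 0.5 * g^T H^(-1) g = 5.2554


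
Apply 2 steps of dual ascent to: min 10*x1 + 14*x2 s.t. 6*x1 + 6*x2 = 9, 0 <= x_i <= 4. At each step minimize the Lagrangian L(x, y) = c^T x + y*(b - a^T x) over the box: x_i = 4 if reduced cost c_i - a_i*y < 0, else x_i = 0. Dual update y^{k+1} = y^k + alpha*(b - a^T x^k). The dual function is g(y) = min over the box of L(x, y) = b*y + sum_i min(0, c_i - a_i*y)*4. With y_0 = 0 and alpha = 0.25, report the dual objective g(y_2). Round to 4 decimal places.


Dual ascent for LP: min 10*x1 + 14*x2, 6*x1 + 6*x2 = 9, 0 <= x_i <= 4
Step 1: y^k = 0.0, reduced costs: (10.0, 14.0)
  x^k = (0.0, 0.0), subgradient = b - a^T x = 9.0
  y^{k+1} = 0.0 + 0.25*9.0 = 2.25
Step 2: y^k = 2.25, reduced costs: (-3.5, 0.5)
  x^k = (4.0, 0.0), subgradient = b - a^T x = -15.0
  y^{k+1} = 2.25 + 0.25*-15.0 = -1.5
Dual objective at y_2 = -1.5: reduced costs (19.0, 23.0), box minimizer x = (0.0, 0.0)
g(y_2) = b*y + (c1 - a1*y)*x1 + (c2 - a2*y)*x2 = 9*(-1.5) + 19.0*0.0 + 23.0*0.0 = -13.5 + 0.0 + 0.0 = -13.5


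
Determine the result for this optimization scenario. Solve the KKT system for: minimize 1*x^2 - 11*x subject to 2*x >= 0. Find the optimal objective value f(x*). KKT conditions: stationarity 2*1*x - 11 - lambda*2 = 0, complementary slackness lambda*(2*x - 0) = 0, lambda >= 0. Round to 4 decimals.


Step 1: Try lambda = 0 (constraint inactive).
Stationarity: 2*1*x - 11 = 0
x* = 11/(2*1) = 5.5
Check constraint: 2*5.5 = 11.0 >= 0 -- satisfied.
Step 2: Compute optimal value.
f(x*) = 1*5.5^2 - 11*5.5 = -30.25


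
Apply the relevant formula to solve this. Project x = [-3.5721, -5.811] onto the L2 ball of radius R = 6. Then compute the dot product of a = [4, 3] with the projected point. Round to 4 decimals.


Step 1: Compute ||x|| (intermediates to 6 decimals).
||x|| = sqrt((-3.5721)^2 + (-5.811)^2) = 6.821116
Step 2: Project.
Since ||x|| > R, scale = R/||x|| = 6/6.821116 = 0.879621, proj(x) = scale * x
proj(x) = [-3.142094, -5.111478]
Step 3: Dot product.
a^T * proj(x) = 4*(-3.142094) + 3*(-5.111478) = -27.9028


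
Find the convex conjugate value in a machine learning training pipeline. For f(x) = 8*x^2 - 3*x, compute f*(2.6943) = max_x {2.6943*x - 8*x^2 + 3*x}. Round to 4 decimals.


f*(y) = sup_x {y*x - a*x^2 - b*x} = sup_x {(y-b)*x - a*x^2}
FOC: (y - b) - 2a*x = 0 => x* = (y - b)/(2a)
x* = (2.6943 + 3)/(2*8) = 0.3559
f*(2.6943) = (y-b)^2/(4a) = (2.6943 + 3)^2/(4*8)
= 32.4251/32 = 1.0133


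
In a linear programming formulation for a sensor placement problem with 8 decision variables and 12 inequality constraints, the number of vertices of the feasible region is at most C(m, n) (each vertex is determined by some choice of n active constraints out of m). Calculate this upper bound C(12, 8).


Each vertex corresponds to some choice of n active constraints out of m, so the number of vertices is at most C(m, n) = m! / (n!(m-n)!).
m = 12, n = 8
Numerator: 12 * 11 * 10 * 9 * 8 * 7 * 6 * 5
Denominator: 8! = 40320
C(12, 8) = 495


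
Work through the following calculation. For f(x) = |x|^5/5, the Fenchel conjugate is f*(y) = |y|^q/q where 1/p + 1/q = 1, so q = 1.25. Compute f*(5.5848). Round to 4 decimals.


The conjugate exponent q satisfies 1/p + 1/q = 1.
p = 5, so q = 5/(5 - 1) = 1.25
|y|^q = 5.5848^1.25 = 8.5854
f*(5.5848) = 8.5854 / 1.25 = 6.8683


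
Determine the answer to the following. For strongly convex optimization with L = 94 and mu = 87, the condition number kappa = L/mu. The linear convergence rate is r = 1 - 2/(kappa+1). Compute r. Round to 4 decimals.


Step 1: Compute the condition number.
kappa = L/mu = 94/87 = 1.0805
Step 2: Compute the convergence rate.
r = 1 - 2/(kappa + 1) = 1 - 2*mu/(L + mu) = (L - mu)/(L + mu) = 7/181 = 0.0387


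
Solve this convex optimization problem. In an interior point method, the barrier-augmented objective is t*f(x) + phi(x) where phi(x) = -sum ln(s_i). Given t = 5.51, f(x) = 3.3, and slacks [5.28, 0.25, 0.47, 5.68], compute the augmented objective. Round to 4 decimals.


Step 1: Compute log-barrier.
ln values: [1.6639, -1.3863, -0.755, 1.737]
phi = -(1.6639 - 1.3863 - 0.755 + 1.737) = -1.2596
Step 2: Compute augmented objective.
t*f(x) = 5.51*3.3 = 18.183
Total = 18.183 - 1.2596 = 16.9234


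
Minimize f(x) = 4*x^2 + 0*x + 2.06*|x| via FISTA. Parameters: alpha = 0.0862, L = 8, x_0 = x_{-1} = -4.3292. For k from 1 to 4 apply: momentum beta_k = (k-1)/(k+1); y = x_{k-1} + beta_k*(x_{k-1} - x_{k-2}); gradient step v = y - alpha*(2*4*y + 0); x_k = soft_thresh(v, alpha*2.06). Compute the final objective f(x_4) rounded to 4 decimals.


FISTA on f(x) = 4*x^2 + 0*x + 2.06*|x|
L = 8, alpha = 0.0862
Iteration 1: beta = 0.0, y = -4.3292 + 0.0*(-4.3292 + 4.3292) = -4.3292
  grad(y) = -34.6336, v = y - alpha*grad = -1.3438
  prox(v) = soft_thresh(-1.3438, 0.1776) = -1.1662
Iteration 2: beta = 0.3333, y = -1.1662 + 0.3333*(-1.1662 + 4.3292) = -0.1119
  grad(y) = -0.8951, v = y - alpha*grad = -0.0347
  prox(v) = soft_thresh(-0.0347, 0.1776) = 0.0
Iteration 3: beta = 0.5, y = 0.0 + 0.5*(0.0 + 1.1662) = 0.5831
  grad(y) = 4.6648, v = y - alpha*grad = 0.181
  prox(v) = soft_thresh(0.181, 0.1776) = 0.0034
Iteration 4: beta = 0.6, y = 0.0034 + 0.6*(0.0034 - 0.0) = 0.0055
  grad(y) = 0.0438, v = y - alpha*grad = 0.0017
  prox(v) = soft_thresh(0.0017, 0.1776) = 0.0
f(x_4) = 4*0.0^2 + 0*0.0 + 2.06*|0.0| = 0.0


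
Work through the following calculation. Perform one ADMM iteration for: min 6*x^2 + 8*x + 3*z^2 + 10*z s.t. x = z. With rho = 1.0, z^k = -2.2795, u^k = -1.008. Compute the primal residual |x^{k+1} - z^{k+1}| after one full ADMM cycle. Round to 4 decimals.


ADMM iteration with rho = 1.0, z^k = -2.2795, u^k = -1.008
Step 1: x-update.
Minimize 6*x^2 + 8*x + (1.0/2)*(x + 2.2795 - 1.008)^2
FOC: (2*6 + 1.0)*x = -8 + 1.0*(-2.2795 + 1.008)
x^{k+1} = -0.7132
Step 2: z-update.
Minimize 3*z^2 + 10*z + (1.0/2)*(-0.7132 - z - 1.008)^2
FOC: (2*3 + 1.0)*z = -10 + 1.0*(-0.7132 - 1.008)
z^{k+1} = -1.6745
Step 3: u-update.
u^{k+1} = -1.008 - 0.7132 + 1.6745 = -0.0467
Step 4: Primal residual = |-0.7132 + 1.6745| = 0.9613


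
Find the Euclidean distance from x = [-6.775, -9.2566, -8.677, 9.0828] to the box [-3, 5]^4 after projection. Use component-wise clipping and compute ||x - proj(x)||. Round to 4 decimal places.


Project each component onto [-3, 5].
clip(-6.775) = -3.0, clip(-9.2566) = -3.0, clip(-8.677) = -3.0, clip(9.0828) = 5.0
Projection = [-3.0, -3.0, -3.0, 5.0]
Squared diffs: [14.2506, 39.145, 32.2283, 16.6693]
Distance = sqrt(102.2932) = 10.114


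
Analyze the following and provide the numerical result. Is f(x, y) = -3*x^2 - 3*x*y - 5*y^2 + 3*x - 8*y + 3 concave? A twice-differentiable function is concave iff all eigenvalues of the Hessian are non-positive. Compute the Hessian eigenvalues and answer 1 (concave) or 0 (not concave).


The Hessian of f(x,y) = -3*x^2 - 3*x*y - 5*y^2 + 3*x - 8*y + 3 is:
H = [[-6, -3], [-3, -10]]
Trace = -6 - 10 = -16
Determinant = -6*-10 - (-3)^2 = 51
Discriminant = (-16)^2 - 4*51 = 52.0
Eigenvalues: lambda_1 = -11.6056, lambda_2 = -4.3944
The function is concave.

1


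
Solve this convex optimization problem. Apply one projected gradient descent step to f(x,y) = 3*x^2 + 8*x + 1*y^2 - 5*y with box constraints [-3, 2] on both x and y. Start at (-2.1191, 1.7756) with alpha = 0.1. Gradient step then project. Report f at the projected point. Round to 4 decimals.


Step 1: Compute gradient at (-2.1191, 1.7756).
grad_x = 2*3*-2.1191 + 8 = -4.7146
grad_y = 2*1*1.7756 - 5 = -1.4488
Step 2: Gradient step.
x_raw = -2.1191 - 0.1*-4.7146 = -1.6476
y_raw = 1.7756 - 0.1*-1.4488 = 1.9205
Step 3: Project onto [-3, 2].
x_proj = clip(-1.6476) = -1.6476
y_proj = clip(1.9205) = 1.9205
Step 4: Evaluate f.
f(-1.6476, 1.9205) = -10.9511


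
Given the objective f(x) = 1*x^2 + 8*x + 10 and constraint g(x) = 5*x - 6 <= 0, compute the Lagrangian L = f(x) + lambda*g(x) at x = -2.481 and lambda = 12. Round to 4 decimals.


Step 1: Evaluate f(x).
f(-2.481) = 1*(-2.481)^2 + 8*(-2.481) + 10 = -3.6926
Step 2: Evaluate g(x).
g(-2.481) = 5*-2.481 - 6 = -18.405
Step 3: Compute Lagrangian.
L = -3.6926 + 12*-18.405 = -224.5526


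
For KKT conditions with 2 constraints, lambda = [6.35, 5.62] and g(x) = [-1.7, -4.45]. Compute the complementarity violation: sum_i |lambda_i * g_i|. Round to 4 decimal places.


KKT complementary slackness check:
lambda_1 * g_1 = 6.35 * -1.7 = -10.795
lambda_2 * g_2 = 5.62 * -4.45 = -25.009
Total violation = 10.795 + 25.009 = 35.804


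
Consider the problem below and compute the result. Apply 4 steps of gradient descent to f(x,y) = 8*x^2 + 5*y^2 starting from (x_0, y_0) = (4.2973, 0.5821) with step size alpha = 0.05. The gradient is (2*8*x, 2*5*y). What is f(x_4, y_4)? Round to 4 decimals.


Gradient descent on f(x,y) = 8*x^2 + 5*y^2.
Starting point: (4.2973, 0.5821), alpha = 0.05
Step 1: grad_x = 2*8*4.2973 = 68.7568, grad_y = 2*5*0.5821 = 5.821
  x_1 = 4.2973 - 0.05*68.7568 = 0.8595
  y_1 = 0.5821 - 0.05*5.821 = 0.2911
Step 2: grad_x = 2*8*0.8595 = 13.7514, grad_y = 2*5*0.2911 = 2.9105
  x_2 = 0.8595 - 0.05*13.7514 = 0.1719
  y_2 = 0.2911 - 0.05*2.9105 = 0.1455
Step 3: grad_x = 2*8*0.1719 = 2.7503, grad_y = 2*5*0.1455 = 1.4553
  x_3 = 0.1719 - 0.05*2.7503 = 0.0344
  y_3 = 0.1455 - 0.05*1.4553 = 0.0728
Step 4: grad_x = 2*8*0.0344 = 0.5501, grad_y = 2*5*0.0728 = 0.7276
  x_4 = 0.0344 - 0.05*0.5501 = 0.0069
  y_4 = 0.0728 - 0.05*0.7276 = 0.0364
f(0.0069, 0.0364) = 8*0.0069^2 + 5*0.0364^2 = 0.007


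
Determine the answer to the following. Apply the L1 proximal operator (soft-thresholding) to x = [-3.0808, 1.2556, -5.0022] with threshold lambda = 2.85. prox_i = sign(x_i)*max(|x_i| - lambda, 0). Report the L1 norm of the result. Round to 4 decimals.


Soft-thresholding with lambda = 2.85:
prox(-3.0808) = sign(-3.0808)*max(|-3.0808| - 2.85, 0) = -0.2308
prox(1.2556) = sign(1.2556)*max(|1.2556| - 2.85, 0) = 0.0
prox(-5.0022) = sign(-5.0022)*max(|-5.0022| - 2.85, 0) = -2.1522
prox(x) = [-0.2308, 0.0, -2.1522]
||prox(x)||_1 = 0.2308 + 0.0 + 2.1522 = 2.383


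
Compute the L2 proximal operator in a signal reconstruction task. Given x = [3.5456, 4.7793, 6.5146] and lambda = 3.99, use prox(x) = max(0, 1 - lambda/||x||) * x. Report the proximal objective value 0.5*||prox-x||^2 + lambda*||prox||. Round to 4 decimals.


Step 1: Compute ||x||.
||x|| = 8.8234
Step 2: Compute scaling factor.
scale = max(0, 1 - 3.99/8.8234) = 0.5478
Step 3: prox(x) = [1.9423, 2.6181, 3.5687]
||prox(x)|| = 4.8334
Step 4: Proximal objective.
0.5*||prox-x||^2 = 7.9601
lambda*||prox|| = 19.2853
Total = 27.2455


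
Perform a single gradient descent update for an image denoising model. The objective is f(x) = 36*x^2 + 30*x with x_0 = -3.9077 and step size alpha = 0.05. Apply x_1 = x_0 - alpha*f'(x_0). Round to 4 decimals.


We compute the gradient at x_0 and apply the update.
f'(x) = 72*x + 30
f'(-3.9077) = 72*-3.9077 + 30 = -251.3544
x_1 = -3.9077 - 0.05*-251.3544 = 8.66


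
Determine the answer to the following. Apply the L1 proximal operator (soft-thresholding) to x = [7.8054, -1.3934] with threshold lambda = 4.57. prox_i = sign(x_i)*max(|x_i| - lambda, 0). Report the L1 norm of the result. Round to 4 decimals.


Soft-thresholding with lambda = 4.57:
prox(7.8054) = sign(7.8054)*max(|7.8054| - 4.57, 0) = 3.2354
prox(-1.3934) = sign(-1.3934)*max(|-1.3934| - 4.57, 0) = 0.0
prox(x) = [3.2354, 0.0]
||prox(x)||_1 = 3.2354 + 0.0 = 3.2354


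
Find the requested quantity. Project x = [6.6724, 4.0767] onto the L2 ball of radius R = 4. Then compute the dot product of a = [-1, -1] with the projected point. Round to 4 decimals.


Step 1: Compute ||x|| (intermediates to 6 decimals).
||x|| = sqrt(6.6724^2 + 4.0767^2) = 7.819233
Step 2: Project.
Since ||x|| > R, scale = R/||x|| = 4/7.819233 = 0.511559, proj(x) = scale * x
proj(x) = [3.413326, 2.085473]
Step 3: Dot product.
a^T * proj(x) = -1*3.413326 - 1*2.085473 = -5.4988


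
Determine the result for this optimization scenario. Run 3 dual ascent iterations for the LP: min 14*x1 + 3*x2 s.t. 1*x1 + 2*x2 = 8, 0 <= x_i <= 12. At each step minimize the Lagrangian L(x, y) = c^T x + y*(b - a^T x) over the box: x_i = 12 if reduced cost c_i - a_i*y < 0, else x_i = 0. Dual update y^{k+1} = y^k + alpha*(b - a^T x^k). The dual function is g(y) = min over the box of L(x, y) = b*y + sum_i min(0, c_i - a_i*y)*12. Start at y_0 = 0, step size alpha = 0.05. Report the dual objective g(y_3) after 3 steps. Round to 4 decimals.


Dual ascent for LP: min 14*x1 + 3*x2, 1*x1 + 2*x2 = 8, 0 <= x_i <= 12
Step 1: y^k = 0.0, reduced costs: (14.0, 3.0)
  x^k = (0.0, 0.0), subgradient = b - a^T x = 8.0
  y^{k+1} = 0.0 + 0.05*8.0 = 0.4
Step 2: y^k = 0.4, reduced costs: (13.6, 2.2)
  x^k = (0.0, 0.0), subgradient = b - a^T x = 8.0
  y^{k+1} = 0.4 + 0.05*8.0 = 0.8
Step 3: y^k = 0.8, reduced costs: (13.2, 1.4)
  x^k = (0.0, 0.0), subgradient = b - a^T x = 8.0
  y^{k+1} = 0.8 + 0.05*8.0 = 1.2
Dual objective at y_3 = 1.2: reduced costs (12.8, 0.6), box minimizer x = (0.0, 0.0)
g(y_3) = b*y + (c1 - a1*y)*x1 + (c2 - a2*y)*x2 = 8*1.2 + 12.8*0.0 + 0.6*0.0 = 9.6 + 0.0 + 0.0 = 9.6


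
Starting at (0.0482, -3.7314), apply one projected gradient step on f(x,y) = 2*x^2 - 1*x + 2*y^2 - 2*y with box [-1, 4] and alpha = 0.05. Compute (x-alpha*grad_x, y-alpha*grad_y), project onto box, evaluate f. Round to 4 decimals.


Step 1: Compute gradient at (0.0482, -3.7314).
grad_x = 2*2*0.0482 - 1 = -0.8072
grad_y = 2*2*-3.7314 - 2 = -16.9256
Step 2: Gradient step.
x_raw = 0.0482 - 0.05*-0.8072 = 0.0886
y_raw = -3.7314 - 0.05*-16.9256 = -2.8851
Step 3: Project onto [-1, 4].
x_proj = clip(0.0886) = 0.0886
y_proj = clip(-2.8851) = -1.0
Step 4: Evaluate f.
f(0.0886, -1.0) = 3.9271


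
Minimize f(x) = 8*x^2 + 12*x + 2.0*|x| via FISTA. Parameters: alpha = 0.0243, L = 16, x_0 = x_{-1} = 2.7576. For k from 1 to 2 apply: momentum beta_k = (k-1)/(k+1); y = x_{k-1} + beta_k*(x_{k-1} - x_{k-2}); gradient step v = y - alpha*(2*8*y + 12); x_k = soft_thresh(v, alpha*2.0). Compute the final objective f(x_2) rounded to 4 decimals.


FISTA on f(x) = 8*x^2 + 12*x + 2.0*|x|
L = 16, alpha = 0.0243
Iteration 1: beta = 0.0, y = 2.7576 + 0.0*(2.7576 - 2.7576) = 2.7576
  grad(y) = 56.1216, v = y - alpha*grad = 1.3938
  prox(v) = soft_thresh(1.3938, 0.0486) = 1.3452
Iteration 2: beta = 0.3333, y = 1.3452 + 0.3333*(1.3452 - 2.7576) = 0.8745
  grad(y) = 25.9914, v = y - alpha*grad = 0.2429
  prox(v) = soft_thresh(0.2429, 0.0486) = 0.1943
f(x_2) = 8*0.1943^2 + 12*0.1943 + 2.0*|0.1943| = 3.0217


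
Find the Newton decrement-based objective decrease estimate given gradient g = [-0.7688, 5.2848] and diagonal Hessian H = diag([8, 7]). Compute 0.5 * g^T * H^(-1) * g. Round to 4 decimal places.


Step 1: H is diagonal, so H^(-1) * g = [-0.0961, 0.755].
Step 2: g^T H^(-1) g = sum_i g_i^2 / H_ii
  = (-0.7688)^2/8 + (5.2848)^2/7
  = 0.0739 + 3.9899 = 4.0638
Step 3: Objective decrease = 0.5 * g^T H^(-1) g = 2.0319


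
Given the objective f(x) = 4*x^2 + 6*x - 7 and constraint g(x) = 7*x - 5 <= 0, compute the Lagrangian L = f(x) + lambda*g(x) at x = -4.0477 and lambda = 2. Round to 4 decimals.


Step 1: Evaluate f(x).
f(-4.0477) = 4*(-4.0477)^2 + 6*(-4.0477) - 7 = 34.2493
Step 2: Evaluate g(x).
g(-4.0477) = 7*-4.0477 - 5 = -33.3339
Step 3: Compute Lagrangian.
L = 34.2493 + 2*-33.3339 = -32.4185


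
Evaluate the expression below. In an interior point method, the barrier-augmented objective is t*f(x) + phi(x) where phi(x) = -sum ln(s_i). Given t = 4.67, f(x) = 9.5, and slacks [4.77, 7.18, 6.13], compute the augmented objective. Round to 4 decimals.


Step 1: Compute log-barrier.
ln values: [1.5623, 1.9713, 1.8132]
phi = -(1.5623 + 1.9713 + 1.8132) = -5.3468
Step 2: Compute augmented objective.
t*f(x) = 4.67*9.5 = 44.365
Total = 44.365 - 5.3468 = 39.0182


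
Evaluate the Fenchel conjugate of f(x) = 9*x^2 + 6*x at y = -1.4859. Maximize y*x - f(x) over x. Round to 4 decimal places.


f*(y) = sup_x {y*x - a*x^2 - b*x} = sup_x {(y-b)*x - a*x^2}
FOC: (y - b) - 2a*x = 0 => x* = (y - b)/(2a)
x* = (-1.4859 - 6)/(2*9) = -0.4159
f*(-1.4859) = (y-b)^2/(4a) = (-1.4859 - 6)^2/(4*9)
= 56.0387/36 = 1.5566


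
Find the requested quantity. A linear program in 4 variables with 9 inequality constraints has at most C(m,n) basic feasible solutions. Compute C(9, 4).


Each vertex corresponds to some choice of n active constraints out of m, so the number of vertices is at most C(m, n) = m! / (n!(m-n)!).
m = 9, n = 4
Numerator: 9 * 8 * 7 * 6
Denominator: 4! = 24
C(9, 4) = 126


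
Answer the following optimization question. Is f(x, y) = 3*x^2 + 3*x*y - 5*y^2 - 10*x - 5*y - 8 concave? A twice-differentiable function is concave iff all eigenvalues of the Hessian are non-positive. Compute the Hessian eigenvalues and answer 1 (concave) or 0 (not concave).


The Hessian of f(x,y) = 3*x^2 + 3*x*y - 5*y^2 - 10*x - 5*y - 8 is:
H = [[6, 3], [3, -10]]
Trace = 6 - 10 = -4
Determinant = 6*-10 - (3)^2 = -69
Discriminant = (-4)^2 - 4*-69 = 292.0
Eigenvalues: lambda_1 = -10.544, lambda_2 = 6.544
The function is not concave.

0


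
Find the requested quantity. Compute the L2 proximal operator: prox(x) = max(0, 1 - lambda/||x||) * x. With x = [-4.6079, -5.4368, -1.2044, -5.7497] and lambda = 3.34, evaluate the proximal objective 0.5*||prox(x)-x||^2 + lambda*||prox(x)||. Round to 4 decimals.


Step 1: Compute ||x||.
||x|| = 9.2359
Step 2: Compute scaling factor.
scale = max(0, 1 - 3.34/9.2359) = 0.6384
Step 3: prox(x) = [-2.9415, -3.4707, -0.7688, -3.6704]
||prox(x)|| = 5.8959
Step 4: Proximal objective.
0.5*||prox-x||^2 = 5.5778
lambda*||prox|| = 19.6923
Total = 25.27


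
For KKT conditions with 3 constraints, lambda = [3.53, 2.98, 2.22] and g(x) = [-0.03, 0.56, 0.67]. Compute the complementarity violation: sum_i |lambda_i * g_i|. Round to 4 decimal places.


KKT complementary slackness check:
lambda_1 * g_1 = 3.53 * -0.03 = -0.1059
lambda_2 * g_2 = 2.98 * 0.56 = 1.6688
lambda_3 * g_3 = 2.22 * 0.67 = 1.4874
Total violation = 0.1059 + 1.6688 + 1.4874 = 3.2621


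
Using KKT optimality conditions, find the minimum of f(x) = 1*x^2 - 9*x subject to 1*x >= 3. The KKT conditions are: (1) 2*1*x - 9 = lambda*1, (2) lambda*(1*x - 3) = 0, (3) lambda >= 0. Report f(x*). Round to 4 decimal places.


Step 1: Try lambda = 0 (constraint inactive).
Stationarity: 2*1*x - 9 = 0
x* = 9/(2*1) = 4.5
Check constraint: 1*4.5 = 4.5 >= 3 -- satisfied.
Step 2: Compute optimal value.
f(x*) = 1*4.5^2 - 9*4.5 = -20.25


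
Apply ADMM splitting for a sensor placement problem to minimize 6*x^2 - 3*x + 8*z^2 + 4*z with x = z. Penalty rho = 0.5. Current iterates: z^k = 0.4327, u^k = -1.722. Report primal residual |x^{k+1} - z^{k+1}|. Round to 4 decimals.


ADMM iteration with rho = 0.5, z^k = 0.4327, u^k = -1.722
Step 1: x-update.
Minimize 6*x^2 - 3*x + (0.5/2)*(x - 0.4327 - 1.722)^2
FOC: (2*6 + 0.5)*x = 3 + 0.5*(0.4327 + 1.722)
x^{k+1} = 0.3262
Step 2: z-update.
Minimize 8*z^2 + 4*z + (0.5/2)*(0.3262 - z - 1.722)^2
FOC: (2*8 + 0.5)*z = -4 + 0.5*(0.3262 - 1.722)
z^{k+1} = -0.2847
Step 3: u-update.
u^{k+1} = -1.722 + 0.3262 + 0.2847 = -1.1111
Step 4: Primal residual = |0.3262 + 0.2847| = 0.6109


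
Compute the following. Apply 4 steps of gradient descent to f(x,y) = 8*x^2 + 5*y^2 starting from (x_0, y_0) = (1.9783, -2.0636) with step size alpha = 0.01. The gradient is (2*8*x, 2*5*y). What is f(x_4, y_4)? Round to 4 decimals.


Gradient descent on f(x,y) = 8*x^2 + 5*y^2.
Starting point: (1.9783, -2.0636), alpha = 0.01
Step 1: grad_x = 2*8*1.9783 = 31.6528, grad_y = 2*5*-2.0636 = -20.636
  x_1 = 1.9783 - 0.01*31.6528 = 1.6618
  y_1 = -2.0636 - 0.01*-20.636 = -1.8572
Step 2: grad_x = 2*8*1.6618 = 26.5884, grad_y = 2*5*-1.8572 = -18.5724
  x_2 = 1.6618 - 0.01*26.5884 = 1.3959
  y_2 = -1.8572 - 0.01*-18.5724 = -1.6715
Step 3: grad_x = 2*8*1.3959 = 22.3342, grad_y = 2*5*-1.6715 = -16.7152
  x_3 = 1.3959 - 0.01*22.3342 = 1.1725
  y_3 = -1.6715 - 0.01*-16.7152 = -1.5044
Step 4: grad_x = 2*8*1.1725 = 18.7607, grad_y = 2*5*-1.5044 = -15.0436
  x_4 = 1.1725 - 0.01*18.7607 = 0.9849
  y_4 = -1.5044 - 0.01*-15.0436 = -1.3539
f(0.9849, -1.3539) = 8*0.9849^2 + 5*(-1.3539)^2 = 16.9264


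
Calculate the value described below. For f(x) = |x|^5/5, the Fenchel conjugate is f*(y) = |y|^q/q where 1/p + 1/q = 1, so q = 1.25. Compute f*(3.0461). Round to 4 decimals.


The conjugate exponent q satisfies 1/p + 1/q = 1.
p = 5, so q = 5/(5 - 1) = 1.25
|y|^q = 3.0461^1.25 = 4.0242
f*(3.0461) = 4.0242 / 1.25 = 3.2194


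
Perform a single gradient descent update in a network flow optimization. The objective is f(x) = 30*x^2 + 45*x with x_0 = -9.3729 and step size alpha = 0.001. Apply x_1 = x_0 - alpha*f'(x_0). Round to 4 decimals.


We compute the gradient at x_0 and apply the update.
f'(x) = 60*x + 45
f'(-9.3729) = 60*-9.3729 + 45 = -517.374
x_1 = -9.3729 - 0.001*-517.374 = -8.8555


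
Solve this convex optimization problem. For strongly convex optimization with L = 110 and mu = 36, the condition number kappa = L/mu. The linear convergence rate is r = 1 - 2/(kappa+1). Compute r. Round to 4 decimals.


Step 1: Compute the condition number.
kappa = L/mu = 110/36 = 3.0556
Step 2: Compute the convergence rate.
r = 1 - 2/(kappa + 1) = 1 - 2*mu/(L + mu) = (L - mu)/(L + mu) = 74/146 = 0.5068


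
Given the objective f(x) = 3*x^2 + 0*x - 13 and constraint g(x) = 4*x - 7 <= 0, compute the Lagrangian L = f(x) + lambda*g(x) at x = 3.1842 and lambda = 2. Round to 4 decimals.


Step 1: Evaluate f(x).
f(3.1842) = 3*3.1842^2 + 0*3.1842 - 13 = 17.4174
Step 2: Evaluate g(x).
g(3.1842) = 4*3.1842 - 7 = 5.7368
Step 3: Compute Lagrangian.
L = 17.4174 + 2*5.7368 = 28.891


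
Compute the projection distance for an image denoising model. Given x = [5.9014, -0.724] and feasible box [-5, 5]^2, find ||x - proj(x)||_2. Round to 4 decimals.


Project each component onto [-5, 5].
clip(5.9014) = 5.0, clip(-0.724) = -0.724
Projection = [5.0, -0.724]
Squared diffs: [0.8125, 0.0]
Distance = sqrt(0.8125) = 0.9014


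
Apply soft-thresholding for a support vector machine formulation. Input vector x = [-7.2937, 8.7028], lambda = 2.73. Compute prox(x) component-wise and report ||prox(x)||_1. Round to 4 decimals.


Soft-thresholding with lambda = 2.73:
prox(-7.2937) = sign(-7.2937)*max(|-7.2937| - 2.73, 0) = -4.5637
prox(8.7028) = sign(8.7028)*max(|8.7028| - 2.73, 0) = 5.9728
prox(x) = [-4.5637, 5.9728]
||prox(x)||_1 = 4.5637 + 5.9728 = 10.5365


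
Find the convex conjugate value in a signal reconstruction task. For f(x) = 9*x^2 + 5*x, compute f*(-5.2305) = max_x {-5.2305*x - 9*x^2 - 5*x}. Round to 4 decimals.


f*(y) = sup_x {y*x - a*x^2 - b*x} = sup_x {(y-b)*x - a*x^2}
FOC: (y - b) - 2a*x = 0 => x* = (y - b)/(2a)
x* = (-5.2305 - 5)/(2*9) = -0.5684
f*(-5.2305) = (y-b)^2/(4a) = (-5.2305 - 5)^2/(4*9)
= 104.6631/36 = 2.9073


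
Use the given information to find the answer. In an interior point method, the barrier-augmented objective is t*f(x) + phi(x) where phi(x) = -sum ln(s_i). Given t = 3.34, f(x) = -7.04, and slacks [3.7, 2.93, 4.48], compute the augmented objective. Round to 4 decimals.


Step 1: Compute log-barrier.
ln values: [1.3083, 1.075, 1.4996]
phi = -(1.3083 + 1.075 + 1.4996) = -3.883
Step 2: Compute augmented objective.
t*f(x) = 3.34*-7.04 = -23.5136
Total = -23.5136 - 3.883 = -27.3966


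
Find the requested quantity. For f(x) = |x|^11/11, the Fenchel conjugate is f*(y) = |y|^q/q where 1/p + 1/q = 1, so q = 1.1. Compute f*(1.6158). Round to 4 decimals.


The conjugate exponent q satisfies 1/p + 1/q = 1.
p = 11, so q = 11/(11 - 1) = 1.1
|y|^q = 1.6158^1.1 = 1.6952
f*(1.6158) = 1.6952 / 1.1 = 1.5411


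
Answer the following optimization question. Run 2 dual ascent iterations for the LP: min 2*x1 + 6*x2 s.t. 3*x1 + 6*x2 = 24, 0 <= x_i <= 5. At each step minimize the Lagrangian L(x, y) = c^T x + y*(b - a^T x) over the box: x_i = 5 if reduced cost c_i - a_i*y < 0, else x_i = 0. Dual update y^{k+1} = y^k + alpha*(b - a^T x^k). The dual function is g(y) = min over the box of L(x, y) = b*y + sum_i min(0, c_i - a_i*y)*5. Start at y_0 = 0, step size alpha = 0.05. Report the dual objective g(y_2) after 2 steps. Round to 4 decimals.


Dual ascent for LP: min 2*x1 + 6*x2, 3*x1 + 6*x2 = 24, 0 <= x_i <= 5
Step 1: y^k = 0.0, reduced costs: (2.0, 6.0)
  x^k = (0.0, 0.0), subgradient = b - a^T x = 24.0
  y^{k+1} = 0.0 + 0.05*24.0 = 1.2
Step 2: y^k = 1.2, reduced costs: (-1.6, -1.2)
  x^k = (5.0, 5.0), subgradient = b - a^T x = -21.0
  y^{k+1} = 1.2 + 0.05*-21.0 = 0.15
Dual objective at y_2 = 0.15: reduced costs (1.55, 5.1), box minimizer x = (0.0, 0.0)
g(y_2) = b*y + (c1 - a1*y)*x1 + (c2 - a2*y)*x2 = 24*0.15 + 1.55*0.0 + 5.1*0.0 = 3.6 + 0.0 + 0.0 = 3.6


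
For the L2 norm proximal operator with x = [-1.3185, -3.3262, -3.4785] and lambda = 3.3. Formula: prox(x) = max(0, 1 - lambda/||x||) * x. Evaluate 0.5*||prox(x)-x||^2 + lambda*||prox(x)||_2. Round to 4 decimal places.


Step 1: Compute ||x||.
||x|| = 4.9902
Step 2: Compute scaling factor.
scale = max(0, 1 - 3.3/4.9902) = 0.3387
Step 3: prox(x) = [-0.4466, -1.1266, -1.1782]
||prox(x)|| = 1.6902
Step 4: Proximal objective.
0.5*||prox-x||^2 = 5.445
lambda*||prox|| = 5.5777
Total = 11.0226


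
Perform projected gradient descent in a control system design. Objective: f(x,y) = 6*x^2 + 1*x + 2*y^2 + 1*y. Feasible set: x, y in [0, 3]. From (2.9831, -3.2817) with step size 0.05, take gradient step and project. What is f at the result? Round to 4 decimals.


Step 1: Compute gradient at (2.9831, -3.2817).
grad_x = 2*6*2.9831 + 1 = 36.7972
grad_y = 2*2*-3.2817 + 1 = -12.1268
Step 2: Gradient step.
x_raw = 2.9831 - 0.05*36.7972 = 1.1432
y_raw = -3.2817 - 0.05*-12.1268 = -2.6754
Step 3: Project onto [0, 3].
x_proj = clip(1.1432) = 1.1432
y_proj = clip(-2.6754) = 0.0
Step 4: Evaluate f.
f(1.1432, 0.0) = 8.9852


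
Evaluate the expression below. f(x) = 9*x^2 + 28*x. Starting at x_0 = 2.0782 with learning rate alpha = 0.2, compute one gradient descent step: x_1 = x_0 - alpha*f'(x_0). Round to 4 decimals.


We compute the gradient at x_0 and apply the update.
f'(x) = 18*x + 28
f'(2.0782) = 18*2.0782 + 28 = 65.4076
x_1 = 2.0782 - 0.2*65.4076 = -11.0033


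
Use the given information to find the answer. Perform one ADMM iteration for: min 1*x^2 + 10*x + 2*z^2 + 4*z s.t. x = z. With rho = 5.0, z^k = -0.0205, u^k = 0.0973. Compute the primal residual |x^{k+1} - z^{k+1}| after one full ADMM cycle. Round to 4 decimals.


ADMM iteration with rho = 5.0, z^k = -0.0205, u^k = 0.0973
Step 1: x-update.
Minimize 1*x^2 + 10*x + (5.0/2)*(x + 0.0205 + 0.0973)^2
FOC: (2*1 + 5.0)*x = -10 + 5.0*(-0.0205 - 0.0973)
x^{k+1} = -1.5127
Step 2: z-update.
Minimize 2*z^2 + 4*z + (5.0/2)*(-1.5127 - z + 0.0973)^2
FOC: (2*2 + 5.0)*z = -4 + 5.0*(-1.5127 + 0.0973)
z^{k+1} = -1.2308
Step 3: u-update.
u^{k+1} = 0.0973 - 1.5127 + 1.2308 = -0.1846
Step 4: Primal residual = |-1.5127 + 1.2308| = 0.2819


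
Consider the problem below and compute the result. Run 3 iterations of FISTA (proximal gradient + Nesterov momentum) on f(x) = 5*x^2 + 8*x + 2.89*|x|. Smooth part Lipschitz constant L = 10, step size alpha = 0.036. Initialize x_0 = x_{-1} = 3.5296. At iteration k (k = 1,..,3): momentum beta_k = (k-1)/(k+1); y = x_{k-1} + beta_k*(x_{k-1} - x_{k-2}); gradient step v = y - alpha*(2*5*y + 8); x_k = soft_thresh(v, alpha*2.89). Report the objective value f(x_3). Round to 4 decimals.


FISTA on f(x) = 5*x^2 + 8*x + 2.89*|x|
L = 10, alpha = 0.036
Iteration 1: beta = 0.0, y = 3.5296 + 0.0*(3.5296 - 3.5296) = 3.5296
  grad(y) = 43.296, v = y - alpha*grad = 1.9709
  prox(v) = soft_thresh(1.9709, 0.104) = 1.8669
Iteration 2: beta = 0.3333, y = 1.8669 + 0.3333*(1.8669 - 3.5296) = 1.3127
  grad(y) = 21.1267, v = y - alpha*grad = 0.5521
  prox(v) = soft_thresh(0.5521, 0.104) = 0.4481
Iteration 3: beta = 0.5, y = 0.4481 + 0.5*(0.4481 - 1.8669) = -0.2613
  grad(y) = 5.3865, v = y - alpha*grad = -0.4553
  prox(v) = soft_thresh(-0.4553, 0.104) = -0.3512
f(x_3) = 5*(-0.3512)^2 + 8*(-0.3512) + 2.89*|-0.3512| = -1.178


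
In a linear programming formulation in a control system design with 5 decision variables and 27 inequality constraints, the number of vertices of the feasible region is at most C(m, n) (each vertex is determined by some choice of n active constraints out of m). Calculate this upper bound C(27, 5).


Each vertex corresponds to some choice of n active constraints out of m, so the number of vertices is at most C(m, n) = m! / (n!(m-n)!).
m = 27, n = 5
Numerator: 27 * 26 * 25 * 24 * 23
Denominator: 5! = 120
C(27, 5) = 80730


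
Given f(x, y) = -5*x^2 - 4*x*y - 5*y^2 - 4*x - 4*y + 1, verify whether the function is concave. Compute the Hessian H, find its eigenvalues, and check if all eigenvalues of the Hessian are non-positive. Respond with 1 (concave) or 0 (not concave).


The Hessian of f(x,y) = -5*x^2 - 4*x*y - 5*y^2 - 4*x - 4*y + 1 is:
H = [[-10, -4], [-4, -10]]
Trace = -10 - 10 = -20
Determinant = -10*-10 - (-4)^2 = 84
Discriminant = (-20)^2 - 4*84 = 64.0
Eigenvalues: lambda_1 = -14.0, lambda_2 = -6.0
The function is concave.

1


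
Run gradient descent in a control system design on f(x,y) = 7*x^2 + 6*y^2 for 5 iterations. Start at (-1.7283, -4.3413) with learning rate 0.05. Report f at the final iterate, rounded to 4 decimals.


Gradient descent on f(x,y) = 7*x^2 + 6*y^2.
Starting point: (-1.7283, -4.3413), alpha = 0.05
Step 1: grad_x = 2*7*-1.7283 = -24.1962, grad_y = 2*6*-4.3413 = -52.0956
  x_1 = -1.7283 - 0.05*-24.1962 = -0.5185
  y_1 = -4.3413 - 0.05*-52.0956 = -1.7365
Step 2: grad_x = 2*7*-0.5185 = -7.2589, grad_y = 2*6*-1.7365 = -20.8382
  x_2 = -0.5185 - 0.05*-7.2589 = -0.1555
  y_2 = -1.7365 - 0.05*-20.8382 = -0.6946
Step 3: grad_x = 2*7*-0.1555 = -2.1777, grad_y = 2*6*-0.6946 = -8.3353
  x_3 = -0.1555 - 0.05*-2.1777 = -0.0467
  y_3 = -0.6946 - 0.05*-8.3353 = -0.2778
Step 4: grad_x = 2*7*-0.0467 = -0.6533, grad_y = 2*6*-0.2778 = -3.3341
  x_4 = -0.0467 - 0.05*-0.6533 = -0.014
  y_4 = -0.2778 - 0.05*-3.3341 = -0.1111
Step 5: grad_x = 2*7*-0.014 = -0.196, grad_y = 2*6*-0.1111 = -1.3336
  x_5 = -0.014 - 0.05*-0.196 = -0.0042
  y_5 = -0.1111 - 0.05*-1.3336 = -0.0445
f(-0.0042, -0.0445) = 7*(-0.0042)^2 + 6*(-0.0445)^2 = 0.012


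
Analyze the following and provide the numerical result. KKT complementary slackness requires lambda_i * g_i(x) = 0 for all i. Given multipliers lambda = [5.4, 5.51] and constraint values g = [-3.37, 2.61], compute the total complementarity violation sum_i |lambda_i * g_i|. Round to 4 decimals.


KKT complementary slackness check:
lambda_1 * g_1 = 5.4 * -3.37 = -18.198
lambda_2 * g_2 = 5.51 * 2.61 = 14.3811
Total violation = 18.198 + 14.3811 = 32.5791


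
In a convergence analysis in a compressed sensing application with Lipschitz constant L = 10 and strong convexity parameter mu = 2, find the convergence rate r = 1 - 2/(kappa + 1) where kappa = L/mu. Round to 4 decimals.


Step 1: Compute the condition number.
kappa = L/mu = 10/2 = 5.0
Step 2: Compute the convergence rate.
r = 1 - 2/(kappa + 1) = 1 - 2*mu/(L + mu) = (L - mu)/(L + mu) = 8/12 = 0.6667


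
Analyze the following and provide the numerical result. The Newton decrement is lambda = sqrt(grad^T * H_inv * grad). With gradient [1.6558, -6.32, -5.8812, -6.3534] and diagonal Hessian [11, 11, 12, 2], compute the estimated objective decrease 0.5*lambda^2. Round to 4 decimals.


Step 1: H is diagonal, so H^(-1) * g = [0.1505, -0.5745, -0.4901, -3.1767].
Step 2: g^T H^(-1) g = sum_i g_i^2 / H_ii
  = (1.6558)^2/11 + (-6.32)^2/11 + (-5.8812)^2/12 + (-6.3534)^2/2
  = 0.2492 + 3.6311 + 2.8824 + 20.1828 = 26.9456
Step 3: Objective decrease = 0.5 * g^T H^(-1) g = 13.4728


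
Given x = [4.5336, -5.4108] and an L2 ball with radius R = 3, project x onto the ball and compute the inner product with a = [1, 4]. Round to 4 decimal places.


Step 1: Compute ||x|| (intermediates to 6 decimals).
||x|| = sqrt(4.5336^2 + (-5.4108)^2) = 7.059057
Step 2: Project.
Since ||x|| > R, scale = R/||x|| = 3/7.059057 = 0.424986, proj(x) = scale * x
proj(x) = [1.926717, -2.299514]
Step 3: Dot product.
a^T * proj(x) = 1*1.926717 + 4*(-2.299514) = -7.2713


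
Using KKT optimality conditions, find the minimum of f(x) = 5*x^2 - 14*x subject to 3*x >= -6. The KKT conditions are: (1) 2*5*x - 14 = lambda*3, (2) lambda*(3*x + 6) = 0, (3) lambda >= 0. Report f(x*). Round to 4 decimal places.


Step 1: Try lambda = 0 (constraint inactive).
Stationarity: 2*5*x - 14 = 0
x* = 14/(2*5) = 1.4
Check constraint: 3*1.4 = 4.2 >= -6 -- satisfied.
Step 2: Compute optimal value.
f(x*) = 5*1.4^2 - 14*1.4 = -9.8


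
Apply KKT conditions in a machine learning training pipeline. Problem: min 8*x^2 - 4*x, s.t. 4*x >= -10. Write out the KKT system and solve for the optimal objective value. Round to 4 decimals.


Step 1: Try lambda = 0 (constraint inactive).
Stationarity: 2*8*x - 4 = 0
x* = 4/(2*8) = 0.25
Check constraint: 4*0.25 = 1.0 >= -10 -- satisfied.
Step 2: Compute optimal value.
f(x*) = 8*0.25^2 - 4*0.25 = -0.5


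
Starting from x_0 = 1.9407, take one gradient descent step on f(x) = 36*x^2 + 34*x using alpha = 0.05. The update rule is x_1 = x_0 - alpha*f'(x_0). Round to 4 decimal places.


We compute the gradient at x_0 and apply the update.
f'(x) = 72*x + 34
f'(1.9407) = 72*1.9407 + 34 = 173.7304
x_1 = 1.9407 - 0.05*173.7304 = -6.7458


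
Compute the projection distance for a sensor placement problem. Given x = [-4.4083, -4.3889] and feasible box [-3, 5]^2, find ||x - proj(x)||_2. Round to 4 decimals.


Project each component onto [-3, 5].
clip(-4.4083) = -3.0, clip(-4.3889) = -3.0
Projection = [-3.0, -3.0]
Squared diffs: [1.9833, 1.929]
Distance = sqrt(3.9123) = 1.978


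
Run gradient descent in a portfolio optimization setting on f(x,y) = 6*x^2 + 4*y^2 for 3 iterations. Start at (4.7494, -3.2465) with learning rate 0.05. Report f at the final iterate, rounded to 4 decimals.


Gradient descent on f(x,y) = 6*x^2 + 4*y^2.
Starting point: (4.7494, -3.2465), alpha = 0.05
Step 1: grad_x = 2*6*4.7494 = 56.9928, grad_y = 2*4*-3.2465 = -25.972
  x_1 = 4.7494 - 0.05*56.9928 = 1.8998
  y_1 = -3.2465 - 0.05*-25.972 = -1.9479
Step 2: grad_x = 2*6*1.8998 = 22.7971, grad_y = 2*4*-1.9479 = -15.5832
  x_2 = 1.8998 - 0.05*22.7971 = 0.7599
  y_2 = -1.9479 - 0.05*-15.5832 = -1.1687
Step 3: grad_x = 2*6*0.7599 = 9.1188, grad_y = 2*4*-1.1687 = -9.3499
  x_3 = 0.7599 - 0.05*9.1188 = 0.304
  y_3 = -1.1687 - 0.05*-9.3499 = -0.7012
f(0.304, -0.7012) = 6*0.304^2 + 4*(-0.7012)^2 = 2.5213


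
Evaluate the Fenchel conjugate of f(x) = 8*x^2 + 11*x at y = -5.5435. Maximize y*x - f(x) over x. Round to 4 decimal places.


f*(y) = sup_x {y*x - a*x^2 - b*x} = sup_x {(y-b)*x - a*x^2}
FOC: (y - b) - 2a*x = 0 => x* = (y - b)/(2a)
x* = (-5.5435 - 11)/(2*8) = -1.034
f*(-5.5435) = (y-b)^2/(4a) = (-5.5435 - 11)^2/(4*8)
= 273.6874/32 = 8.5527


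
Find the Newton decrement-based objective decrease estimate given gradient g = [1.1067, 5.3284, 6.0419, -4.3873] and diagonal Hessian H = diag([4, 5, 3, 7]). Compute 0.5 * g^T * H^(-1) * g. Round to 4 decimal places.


Step 1: H is diagonal, so H^(-1) * g = [0.2767, 1.0657, 2.014, -0.6268].
Step 2: g^T H^(-1) g = sum_i g_i^2 / H_ii
  = (1.1067)^2/4 + (5.3284)^2/5 + (6.0419)^2/3 + (-4.3873)^2/7
  = 0.3062 + 5.6784 + 12.1682 + 2.7498 = 20.9025
Step 3: Objective decrease = 0.5 * g^T H^(-1) g = 10.4513


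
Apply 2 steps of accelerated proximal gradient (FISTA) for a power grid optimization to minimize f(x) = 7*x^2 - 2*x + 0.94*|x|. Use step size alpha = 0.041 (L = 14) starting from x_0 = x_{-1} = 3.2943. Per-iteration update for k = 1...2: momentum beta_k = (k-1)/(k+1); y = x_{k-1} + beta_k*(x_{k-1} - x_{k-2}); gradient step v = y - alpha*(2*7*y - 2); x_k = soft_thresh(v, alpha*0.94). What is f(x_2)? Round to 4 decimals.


FISTA on f(x) = 7*x^2 - 2*x + 0.94*|x|
L = 14, alpha = 0.041
Iteration 1: beta = 0.0, y = 3.2943 + 0.0*(3.2943 - 3.2943) = 3.2943
  grad(y) = 44.1202, v = y - alpha*grad = 1.4854
  prox(v) = soft_thresh(1.4854, 0.0385) = 1.4468
Iteration 2: beta = 0.3333, y = 1.4468 + 0.3333*(1.4468 - 3.2943) = 0.831
  grad(y) = 9.6341, v = y - alpha*grad = 0.436
  prox(v) = soft_thresh(0.436, 0.0385) = 0.3975
f(x_2) = 7*0.3975^2 - 2*0.3975 + 0.94*|0.3975| = 0.6846


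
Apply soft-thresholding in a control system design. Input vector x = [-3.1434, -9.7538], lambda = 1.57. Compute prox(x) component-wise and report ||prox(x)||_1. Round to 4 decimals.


Soft-thresholding with lambda = 1.57:
prox(-3.1434) = sign(-3.1434)*max(|-3.1434| - 1.57, 0) = -1.5734
prox(-9.7538) = sign(-9.7538)*max(|-9.7538| - 1.57, 0) = -8.1838
prox(x) = [-1.5734, -8.1838]
||prox(x)||_1 = 1.5734 + 8.1838 = 9.7572
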